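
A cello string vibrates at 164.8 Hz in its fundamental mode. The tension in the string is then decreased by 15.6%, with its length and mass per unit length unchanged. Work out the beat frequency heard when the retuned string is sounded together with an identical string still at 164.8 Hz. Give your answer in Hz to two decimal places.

13.40 Hz

For a string, f ∝ √T, so the new frequency is 164.8·√0.844 = 151.4009 Hz.
f_beat = |151.4009 − 164.8| = 13.40 Hz.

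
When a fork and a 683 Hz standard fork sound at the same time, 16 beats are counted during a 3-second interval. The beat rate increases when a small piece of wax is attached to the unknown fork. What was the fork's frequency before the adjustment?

677.6667 Hz

Beat frequency = 16/3 = 5.3333 Hz.
|f − 683| = 5.3333, so the fork was at either 677.6667 Hz or 688.3333 Hz.
Loading a fork with wax lowers its frequency; the adjustment lowers the fork's frequency.
The beat rate rose, so the adjustment moved the fork further from 683 Hz — it was already below the reference.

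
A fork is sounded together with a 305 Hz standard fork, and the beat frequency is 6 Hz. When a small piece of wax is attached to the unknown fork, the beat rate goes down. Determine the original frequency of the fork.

311 Hz

|f − 305| = 6, so the fork was at either 299 Hz or 311 Hz.
Loading a fork with wax lowers its frequency; the adjustment lowers the fork's frequency.
The beat rate fell, so the adjustment moved the fork toward 305 Hz — it must have started above the reference.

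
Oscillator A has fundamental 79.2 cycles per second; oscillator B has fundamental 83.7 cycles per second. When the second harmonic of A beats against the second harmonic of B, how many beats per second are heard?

Second harmonic of the first: 2·79.2 = 158.4 Hz.
Second harmonic of the second: 2·83.7 = 167.4 Hz.
f_beat = |158.4 − 167.4| = 9.0 Hz.

9.0 Hz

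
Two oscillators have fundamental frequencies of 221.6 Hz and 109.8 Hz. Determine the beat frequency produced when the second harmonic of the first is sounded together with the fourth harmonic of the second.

Second harmonic of the first: 2·221.6 = 443.2 Hz.
Fourth harmonic of the second: 4·109.8 = 439.2 Hz.
f_beat = |443.2 − 439.2| = 4.0 Hz.

4.0 Hz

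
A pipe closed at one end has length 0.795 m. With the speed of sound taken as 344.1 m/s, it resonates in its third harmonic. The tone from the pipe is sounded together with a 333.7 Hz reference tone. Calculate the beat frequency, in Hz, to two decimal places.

9.08 Hz

Closed pipe (odd harmonics): f_n = n·v/(4L) = 3·344.1/(4·0.795) = 324.6226 Hz.
f_beat = |324.6226 − 333.7| = 9.08 Hz.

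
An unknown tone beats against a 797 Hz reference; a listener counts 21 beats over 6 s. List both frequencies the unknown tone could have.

Beat frequency = 21/6 = 3.5 Hz.
|f − 797| = 3.5, so f = 797 ± 3.5.

793.5 Hz or 800.5 Hz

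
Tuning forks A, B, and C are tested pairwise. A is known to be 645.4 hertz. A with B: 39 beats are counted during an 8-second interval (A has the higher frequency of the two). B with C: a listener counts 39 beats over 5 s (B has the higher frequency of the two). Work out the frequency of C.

A–B: Beat frequency = 39/8 = 4.875 Hz.
B is below A, so f_B = 645.4 − 4.875 = 640.525 Hz.
B–C: Beat frequency = 39/5 = 7.8 Hz.
C is below B, so f_C = 640.525 − 7.8 = 632.725 Hz.

632.725 Hz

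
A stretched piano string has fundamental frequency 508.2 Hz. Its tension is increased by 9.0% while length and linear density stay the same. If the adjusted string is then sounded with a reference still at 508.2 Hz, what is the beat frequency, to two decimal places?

For a string, f ∝ √T, so the new frequency is 508.2·√1.090 = 530.5764 Hz.
f_beat = |530.5764 − 508.2| = 22.38 Hz.

22.38 Hz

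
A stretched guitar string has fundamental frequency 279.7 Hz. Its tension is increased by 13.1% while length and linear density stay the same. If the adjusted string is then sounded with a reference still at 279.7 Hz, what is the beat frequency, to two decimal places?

17.76 Hz

For a string, f ∝ √T, so the new frequency is 279.7·√1.131 = 297.4567 Hz.
f_beat = |297.4567 − 279.7| = 17.76 Hz.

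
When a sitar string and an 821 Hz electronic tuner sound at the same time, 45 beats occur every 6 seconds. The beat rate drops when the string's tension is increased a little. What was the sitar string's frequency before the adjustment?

813.5 Hz

Beat frequency = 45/6 = 7.5 Hz.
|f − 821| = 7.5, so the sitar string was at either 813.5 Hz or 828.5 Hz.
Higher tension means higher frequency; the adjustment raises the sitar string's frequency.
The beat rate fell, so the adjustment moved the sitar string toward 821 Hz — it must have started below the reference.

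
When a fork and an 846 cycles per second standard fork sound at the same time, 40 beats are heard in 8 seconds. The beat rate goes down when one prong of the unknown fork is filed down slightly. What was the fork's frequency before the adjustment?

841 Hz

Beat frequency = 40/8 = 5 Hz.
|f − 846| = 5, so the fork was at either 841 Hz or 851 Hz.
Filing a prong removes mass and raises the fork's frequency; the adjustment raises the fork's frequency.
The beat rate fell, so the adjustment moved the fork toward 846 Hz — it must have started below the reference.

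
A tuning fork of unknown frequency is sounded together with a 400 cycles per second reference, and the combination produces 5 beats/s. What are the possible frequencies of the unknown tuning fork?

|f − 400| = 5, so f = 400 ± 5.

395 Hz or 405 Hz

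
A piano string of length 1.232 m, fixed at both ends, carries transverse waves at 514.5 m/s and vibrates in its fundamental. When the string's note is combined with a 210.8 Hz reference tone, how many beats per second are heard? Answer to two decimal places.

For a string fixed at both ends, f_n = n·v/(2L) = 1·514.5/(2·1.232) = 208.8068 Hz.
f_beat = |208.8068 − 210.8| = 1.99 Hz.

1.99 Hz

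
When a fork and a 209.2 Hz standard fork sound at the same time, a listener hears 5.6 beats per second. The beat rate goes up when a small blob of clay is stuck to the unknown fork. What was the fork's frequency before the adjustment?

203.6 Hz

|f − 209.2| = 5.6, so the fork was at either 203.6 Hz or 214.8 Hz.
Adding mass to a fork lowers its frequency; the adjustment lowers the fork's frequency.
The beat rate rose, so the adjustment moved the fork further from 209.2 Hz — it was already below the reference.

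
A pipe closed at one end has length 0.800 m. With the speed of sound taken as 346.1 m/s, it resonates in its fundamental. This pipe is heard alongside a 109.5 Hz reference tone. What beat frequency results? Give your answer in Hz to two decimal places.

1.34 Hz

Closed pipe (odd harmonics): f_n = n·v/(4L) = 1·346.1/(4·0.800) = 108.1562 Hz.
f_beat = |108.1562 − 109.5| = 1.34 Hz.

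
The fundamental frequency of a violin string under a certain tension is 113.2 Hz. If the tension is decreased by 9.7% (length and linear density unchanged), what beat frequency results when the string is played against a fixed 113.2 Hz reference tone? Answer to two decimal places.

For a string, f ∝ √T, so the new frequency is 113.2·√0.903 = 107.5698 Hz.
f_beat = |107.5698 − 113.2| = 5.63 Hz.

5.63 Hz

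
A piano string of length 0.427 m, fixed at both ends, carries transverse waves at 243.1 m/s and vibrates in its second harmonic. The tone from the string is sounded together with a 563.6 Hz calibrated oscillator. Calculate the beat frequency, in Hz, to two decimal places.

For a string fixed at both ends, f_n = n·v/(2L) = 2·243.1/(2·0.427) = 569.3208 Hz.
f_beat = |569.3208 − 563.6| = 5.72 Hz.

5.72 Hz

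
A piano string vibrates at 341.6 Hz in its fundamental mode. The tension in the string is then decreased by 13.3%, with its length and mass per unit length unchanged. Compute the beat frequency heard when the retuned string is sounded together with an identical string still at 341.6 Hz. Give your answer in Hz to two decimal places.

For a string, f ∝ √T, so the new frequency is 341.6·√0.867 = 318.0734 Hz.
f_beat = |318.0734 − 341.6| = 23.53 Hz.

23.53 Hz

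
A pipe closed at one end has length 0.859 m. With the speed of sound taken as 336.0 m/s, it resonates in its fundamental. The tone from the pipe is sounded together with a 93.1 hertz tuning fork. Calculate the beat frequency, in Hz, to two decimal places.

4.69 Hz

Closed pipe (odd harmonics): f_n = n·v/(4L) = 1·336.0/(4·0.859) = 97.7881 Hz.
f_beat = |97.7881 − 93.1| = 4.69 Hz.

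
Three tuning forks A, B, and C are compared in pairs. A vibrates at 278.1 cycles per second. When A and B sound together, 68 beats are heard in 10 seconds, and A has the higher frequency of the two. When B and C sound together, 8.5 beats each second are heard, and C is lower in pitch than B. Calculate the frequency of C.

262.8 Hz

A–B: Beat frequency = 68/10 = 6.8 Hz.
B is below A, so f_B = 278.1 − 6.8 = 271.3 Hz.
C is below B, so f_C = 271.3 − 8.5 = 262.8 Hz.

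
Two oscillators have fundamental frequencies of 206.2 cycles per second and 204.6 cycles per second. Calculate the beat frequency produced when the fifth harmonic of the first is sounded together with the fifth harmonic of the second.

8.0 Hz

Fifth harmonic of the first: 5·206.2 = 1031.0 Hz.
Fifth harmonic of the second: 5·204.6 = 1023.0 Hz.
f_beat = |1031.0 − 1023.0| = 8.0 Hz.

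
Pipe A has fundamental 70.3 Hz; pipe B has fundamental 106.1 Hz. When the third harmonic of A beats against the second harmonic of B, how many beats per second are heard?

1.3 Hz

Third harmonic of the first: 3·70.3 = 210.9 Hz.
Second harmonic of the second: 2·106.1 = 212.2 Hz.
f_beat = |210.9 − 212.2| = 1.3 Hz.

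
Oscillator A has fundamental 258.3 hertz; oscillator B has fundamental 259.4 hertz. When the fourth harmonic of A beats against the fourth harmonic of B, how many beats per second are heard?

Fourth harmonic of the first: 4·258.3 = 1033.2 Hz.
Fourth harmonic of the second: 4·259.4 = 1037.6 Hz.
f_beat = |1033.2 − 1037.6| = 4.4 Hz.

4.4 Hz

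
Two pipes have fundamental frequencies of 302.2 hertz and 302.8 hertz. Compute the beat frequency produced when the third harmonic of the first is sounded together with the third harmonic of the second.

1.8 Hz

Third harmonic of the first: 3·302.2 = 906.6 Hz.
Third harmonic of the second: 3·302.8 = 908.4 Hz.
f_beat = |906.6 − 908.4| = 1.8 Hz.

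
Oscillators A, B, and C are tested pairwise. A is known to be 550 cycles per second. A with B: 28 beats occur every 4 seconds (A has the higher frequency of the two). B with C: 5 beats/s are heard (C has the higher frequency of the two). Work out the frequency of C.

548 Hz

A–B: Beat frequency = 28/4 = 7 Hz.
B is below A, so f_B = 550 − 7 = 543 Hz.
C is above B, so f_C = 543 + 5 = 548 Hz.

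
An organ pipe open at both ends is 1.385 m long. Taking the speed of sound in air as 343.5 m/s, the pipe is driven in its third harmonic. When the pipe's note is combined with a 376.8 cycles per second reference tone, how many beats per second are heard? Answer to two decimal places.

Open pipe: f_n = n·v/(2L) = 3·343.5/(2·1.385) = 372.0217 Hz.
f_beat = |372.0217 − 376.8| = 4.78 Hz.

4.78 Hz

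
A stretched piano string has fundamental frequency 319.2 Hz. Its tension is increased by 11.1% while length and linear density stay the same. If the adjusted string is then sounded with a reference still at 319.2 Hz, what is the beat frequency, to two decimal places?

For a string, f ∝ √T, so the new frequency is 319.2·√1.111 = 336.4495 Hz.
f_beat = |336.4495 − 319.2| = 17.25 Hz.

17.25 Hz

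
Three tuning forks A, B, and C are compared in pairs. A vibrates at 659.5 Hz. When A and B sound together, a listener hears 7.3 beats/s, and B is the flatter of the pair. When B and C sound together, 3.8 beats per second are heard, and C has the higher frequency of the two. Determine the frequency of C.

656 Hz

B is below A, so f_B = 659.5 − 7.3 = 652.2 Hz.
C is above B, so f_C = 652.2 + 3.8 = 656 Hz.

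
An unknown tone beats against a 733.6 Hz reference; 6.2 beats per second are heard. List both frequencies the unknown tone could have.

727.4 Hz or 739.8 Hz

|f − 733.6| = 6.2, so f = 733.6 ± 6.2.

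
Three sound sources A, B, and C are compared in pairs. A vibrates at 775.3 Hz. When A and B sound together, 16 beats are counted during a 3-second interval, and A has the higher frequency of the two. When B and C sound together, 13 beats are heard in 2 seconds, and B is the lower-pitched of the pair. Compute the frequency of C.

A–B: Beat frequency = 16/3 = 5.3333 Hz.
B is below A, so f_B = 775.3 − 5.3333 = 769.9667 Hz.
B–C: Beat frequency = 13/2 = 6.5 Hz.
C is above B, so f_C = 769.9667 + 6.5 = 776.4667 Hz.

776.4667 Hz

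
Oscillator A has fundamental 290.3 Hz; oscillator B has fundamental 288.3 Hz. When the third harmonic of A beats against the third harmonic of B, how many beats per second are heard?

6.0 Hz

Third harmonic of the first: 3·290.3 = 870.9 Hz.
Third harmonic of the second: 3·288.3 = 864.9 Hz.
f_beat = |870.9 − 864.9| = 6.0 Hz.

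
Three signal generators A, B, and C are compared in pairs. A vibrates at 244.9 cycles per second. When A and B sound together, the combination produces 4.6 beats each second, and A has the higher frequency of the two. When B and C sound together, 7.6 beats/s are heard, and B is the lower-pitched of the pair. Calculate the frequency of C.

B is below A, so f_B = 244.9 − 4.6 = 240.3 Hz.
C is above B, so f_C = 240.3 + 7.6 = 247.9 Hz.

247.9 Hz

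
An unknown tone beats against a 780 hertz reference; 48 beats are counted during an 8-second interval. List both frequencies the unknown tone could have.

774 Hz or 786 Hz

Beat frequency = 48/8 = 6 Hz.
|f − 780| = 6, so f = 780 ± 6.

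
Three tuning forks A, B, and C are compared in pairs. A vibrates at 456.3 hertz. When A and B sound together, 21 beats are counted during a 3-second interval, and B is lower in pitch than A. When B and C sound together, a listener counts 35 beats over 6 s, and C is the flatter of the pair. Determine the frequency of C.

A–B: Beat frequency = 21/3 = 7 Hz.
B is below A, so f_B = 456.3 − 7 = 449.3 Hz.
B–C: Beat frequency = 35/6 = 5.8333 Hz.
C is below B, so f_C = 449.3 − 5.8333 = 443.4667 Hz.

443.4667 Hz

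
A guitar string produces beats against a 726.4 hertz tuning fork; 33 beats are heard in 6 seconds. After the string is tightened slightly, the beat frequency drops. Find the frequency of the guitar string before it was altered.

Beat frequency = 33/6 = 5.5 Hz.
|f − 726.4| = 5.5, so the guitar string was at either 720.9 Hz or 731.9 Hz.
Increasing tension raises a string's frequency; the adjustment raises the guitar string's frequency.
The beat rate fell, so the adjustment moved the guitar string toward 726.4 Hz — it must have started below the reference.

720.9 Hz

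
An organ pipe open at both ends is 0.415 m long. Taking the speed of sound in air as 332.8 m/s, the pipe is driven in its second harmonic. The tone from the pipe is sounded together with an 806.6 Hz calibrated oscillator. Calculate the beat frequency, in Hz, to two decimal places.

Open pipe: f_n = n·v/(2L) = 2·332.8/(2·0.415) = 801.9277 Hz.
f_beat = |801.9277 − 806.6| = 4.67 Hz.

4.67 Hz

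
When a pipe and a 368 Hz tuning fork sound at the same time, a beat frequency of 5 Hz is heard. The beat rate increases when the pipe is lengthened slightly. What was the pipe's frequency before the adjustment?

|f − 368| = 5, so the pipe was at either 363 Hz or 373 Hz.
A longer pipe has a lower fundamental; the adjustment lowers the pipe's frequency.
The beat rate rose, so the adjustment moved the pipe further from 368 Hz — it was already below the reference.

363 Hz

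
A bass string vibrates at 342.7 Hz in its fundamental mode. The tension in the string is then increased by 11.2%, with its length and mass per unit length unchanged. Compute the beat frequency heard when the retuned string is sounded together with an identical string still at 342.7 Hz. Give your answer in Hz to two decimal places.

18.68 Hz

For a string, f ∝ √T, so the new frequency is 342.7·√1.112 = 361.3820 Hz.
f_beat = |361.3820 − 342.7| = 18.68 Hz.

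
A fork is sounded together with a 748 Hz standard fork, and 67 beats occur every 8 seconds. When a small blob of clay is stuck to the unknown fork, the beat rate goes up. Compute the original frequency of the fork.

739.625 Hz

Beat frequency = 67/8 = 8.375 Hz.
|f − 748| = 8.375, so the fork was at either 739.625 Hz or 756.375 Hz.
Adding mass to a fork lowers its frequency; the adjustment lowers the fork's frequency.
The beat rate rose, so the adjustment moved the fork further from 748 Hz — it was already below the reference.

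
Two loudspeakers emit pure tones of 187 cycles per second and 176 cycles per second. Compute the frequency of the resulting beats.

The beat frequency equals the magnitude of the frequency difference.
|187 − 176| = 11 Hz.

11 Hz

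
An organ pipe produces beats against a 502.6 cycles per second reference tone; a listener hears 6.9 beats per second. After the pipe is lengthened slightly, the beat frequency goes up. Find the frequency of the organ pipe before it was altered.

495.7 Hz

|f − 502.6| = 6.9, so the organ pipe was at either 495.7 Hz or 509.5 Hz.
A longer pipe has a lower fundamental; the adjustment lowers the organ pipe's frequency.
The beat rate rose, so the adjustment moved the organ pipe further from 502.6 Hz — it was already below the reference.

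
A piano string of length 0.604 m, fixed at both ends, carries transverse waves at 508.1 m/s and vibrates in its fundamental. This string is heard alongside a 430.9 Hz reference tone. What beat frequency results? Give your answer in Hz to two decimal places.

For a string fixed at both ends, f_n = n·v/(2L) = 1·508.1/(2·0.604) = 420.6126 Hz.
f_beat = |420.6126 − 430.9| = 10.29 Hz.

10.29 Hz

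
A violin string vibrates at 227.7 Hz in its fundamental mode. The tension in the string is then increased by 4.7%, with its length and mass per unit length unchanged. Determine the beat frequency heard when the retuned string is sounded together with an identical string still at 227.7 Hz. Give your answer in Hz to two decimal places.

For a string, f ∝ √T, so the new frequency is 227.7·√1.047 = 232.9895 Hz.
f_beat = |232.9895 − 227.7| = 5.29 Hz.

5.29 Hz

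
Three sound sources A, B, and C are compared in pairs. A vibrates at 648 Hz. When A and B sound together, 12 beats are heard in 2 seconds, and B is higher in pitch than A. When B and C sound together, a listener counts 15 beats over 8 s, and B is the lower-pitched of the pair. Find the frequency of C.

655.875 Hz

A–B: Beat frequency = 12/2 = 6 Hz.
B is above A, so f_B = 648 + 6 = 654 Hz.
B–C: Beat frequency = 15/8 = 1.875 Hz.
C is above B, so f_C = 654 + 1.875 = 655.875 Hz.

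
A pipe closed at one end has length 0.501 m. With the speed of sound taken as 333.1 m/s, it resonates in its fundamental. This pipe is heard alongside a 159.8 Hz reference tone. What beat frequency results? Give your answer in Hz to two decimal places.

Closed pipe (odd harmonics): f_n = n·v/(4L) = 1·333.1/(4·0.501) = 166.2176 Hz.
f_beat = |166.2176 − 159.8| = 6.42 Hz.

6.42 Hz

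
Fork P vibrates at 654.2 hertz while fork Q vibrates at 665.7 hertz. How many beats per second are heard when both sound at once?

The beat frequency equals the magnitude of the frequency difference.
|654.2 − 665.7| = 11.5 Hz.

11.5 Hz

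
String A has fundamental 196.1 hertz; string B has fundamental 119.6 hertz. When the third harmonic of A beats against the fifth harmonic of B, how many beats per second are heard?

Third harmonic of the first: 3·196.1 = 588.3 Hz.
Fifth harmonic of the second: 5·119.6 = 598.0 Hz.
f_beat = |588.3 − 598.0| = 9.7 Hz.

9.7 Hz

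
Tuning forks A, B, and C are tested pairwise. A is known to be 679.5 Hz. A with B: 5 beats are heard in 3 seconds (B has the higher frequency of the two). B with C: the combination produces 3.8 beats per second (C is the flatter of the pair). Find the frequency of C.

A–B: Beat frequency = 5/3 = 1.6667 Hz.
B is above A, so f_B = 679.5 + 1.6667 = 681.1667 Hz.
C is below B, so f_C = 681.1667 − 3.8 = 677.3667 Hz.

677.3667 Hz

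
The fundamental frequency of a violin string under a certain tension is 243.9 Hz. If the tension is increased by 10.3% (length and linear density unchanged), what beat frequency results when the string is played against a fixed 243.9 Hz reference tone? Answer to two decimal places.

For a string, f ∝ √T, so the new frequency is 243.9·√1.103 = 256.1531 Hz.
f_beat = |256.1531 − 243.9| = 12.25 Hz.

12.25 Hz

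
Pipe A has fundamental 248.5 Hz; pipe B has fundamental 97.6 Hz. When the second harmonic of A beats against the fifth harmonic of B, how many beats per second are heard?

Second harmonic of the first: 2·248.5 = 497.0 Hz.
Fifth harmonic of the second: 5·97.6 = 488.0 Hz.
f_beat = |497.0 − 488.0| = 9.0 Hz.

9.0 Hz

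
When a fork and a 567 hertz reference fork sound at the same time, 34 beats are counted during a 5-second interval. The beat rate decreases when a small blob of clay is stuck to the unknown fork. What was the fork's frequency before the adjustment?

Beat frequency = 34/5 = 6.8 Hz.
|f − 567| = 6.8, so the fork was at either 560.2 Hz or 573.8 Hz.
Adding mass to a fork lowers its frequency; the adjustment lowers the fork's frequency.
The beat rate fell, so the adjustment moved the fork toward 567 Hz — it must have started above the reference.

573.8 Hz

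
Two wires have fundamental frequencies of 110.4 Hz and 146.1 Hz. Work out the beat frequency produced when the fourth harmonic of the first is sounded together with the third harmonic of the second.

3.3 Hz

Fourth harmonic of the first: 4·110.4 = 441.6 Hz.
Third harmonic of the second: 3·146.1 = 438.3 Hz.
f_beat = |441.6 − 438.3| = 3.3 Hz.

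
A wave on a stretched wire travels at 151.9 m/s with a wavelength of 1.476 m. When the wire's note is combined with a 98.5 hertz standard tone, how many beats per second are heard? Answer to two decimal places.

4.41 Hz

Source frequency f = v/λ = 151.9/1.476 = 102.9133 Hz.
f_beat = |102.9133 − 98.5| = 4.41 Hz.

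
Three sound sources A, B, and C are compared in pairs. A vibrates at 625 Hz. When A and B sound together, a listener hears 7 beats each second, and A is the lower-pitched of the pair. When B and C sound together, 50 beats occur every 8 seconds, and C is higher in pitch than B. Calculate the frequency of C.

B is above A, so f_B = 625 + 7 = 632 Hz.
B–C: Beat frequency = 50/8 = 6.25 Hz.
C is above B, so f_C = 632 + 6.25 = 638.25 Hz.

638.25 Hz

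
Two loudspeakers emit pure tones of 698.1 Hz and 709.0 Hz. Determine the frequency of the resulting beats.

The beat frequency equals the magnitude of the frequency difference.
|698.1 − 709.0| = 10.9 Hz.

10.9 Hz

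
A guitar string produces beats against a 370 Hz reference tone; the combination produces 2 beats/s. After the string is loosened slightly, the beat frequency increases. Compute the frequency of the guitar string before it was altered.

368 Hz

|f − 370| = 2, so the guitar string was at either 368 Hz or 372 Hz.
Reducing tension lowers a string's frequency; the adjustment lowers the guitar string's frequency.
The beat rate rose, so the adjustment moved the guitar string further from 370 Hz — it was already below the reference.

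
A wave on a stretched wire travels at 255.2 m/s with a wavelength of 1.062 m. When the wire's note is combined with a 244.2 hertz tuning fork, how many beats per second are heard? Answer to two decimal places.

Source frequency f = v/λ = 255.2/1.062 = 240.3013 Hz.
f_beat = |240.3013 − 244.2| = 3.90 Hz.

3.90 Hz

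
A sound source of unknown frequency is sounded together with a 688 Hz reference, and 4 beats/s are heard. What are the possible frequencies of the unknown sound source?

|f − 688| = 4, so f = 688 ± 4.

684 Hz or 692 Hz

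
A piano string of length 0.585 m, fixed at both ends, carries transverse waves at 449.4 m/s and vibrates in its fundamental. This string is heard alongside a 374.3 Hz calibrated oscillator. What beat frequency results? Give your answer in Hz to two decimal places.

9.80 Hz

For a string fixed at both ends, f_n = n·v/(2L) = 1·449.4/(2·0.585) = 384.1026 Hz.
f_beat = |384.1026 − 374.3| = 9.80 Hz.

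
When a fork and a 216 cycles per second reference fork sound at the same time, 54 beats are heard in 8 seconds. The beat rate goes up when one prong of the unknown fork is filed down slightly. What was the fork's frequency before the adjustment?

Beat frequency = 54/8 = 6.75 Hz.
|f − 216| = 6.75, so the fork was at either 209.25 Hz or 222.75 Hz.
Filing a prong removes mass and raises the fork's frequency; the adjustment raises the fork's frequency.
The beat rate rose, so the adjustment moved the fork further from 216 Hz — it was already above the reference.

222.75 Hz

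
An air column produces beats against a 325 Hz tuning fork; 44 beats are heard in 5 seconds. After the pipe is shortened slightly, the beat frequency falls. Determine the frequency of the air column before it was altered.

316.2 Hz

Beat frequency = 44/5 = 8.8 Hz.
|f − 325| = 8.8, so the air column was at either 316.2 Hz or 333.8 Hz.
A shorter pipe has a higher fundamental; the adjustment raises the air column's frequency.
The beat rate fell, so the adjustment moved the air column toward 325 Hz — it must have started below the reference.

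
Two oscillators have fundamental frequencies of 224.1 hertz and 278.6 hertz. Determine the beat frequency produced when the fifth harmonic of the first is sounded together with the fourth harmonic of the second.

Fifth harmonic of the first: 5·224.1 = 1120.5 Hz.
Fourth harmonic of the second: 4·278.6 = 1114.4 Hz.
f_beat = |1120.5 − 1114.4| = 6.1 Hz.

6.1 Hz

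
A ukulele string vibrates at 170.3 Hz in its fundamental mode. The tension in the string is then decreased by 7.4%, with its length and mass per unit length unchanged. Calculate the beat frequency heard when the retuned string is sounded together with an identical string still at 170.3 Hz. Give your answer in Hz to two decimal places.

6.42 Hz

For a string, f ∝ √T, so the new frequency is 170.3·√0.926 = 163.8778 Hz.
f_beat = |163.8778 − 170.3| = 6.42 Hz.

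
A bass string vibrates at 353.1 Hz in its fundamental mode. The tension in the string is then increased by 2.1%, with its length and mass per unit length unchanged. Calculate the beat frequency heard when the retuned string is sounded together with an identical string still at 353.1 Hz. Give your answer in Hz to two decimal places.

3.69 Hz

For a string, f ∝ √T, so the new frequency is 353.1·√1.021 = 356.7883 Hz.
f_beat = |356.7883 − 353.1| = 3.69 Hz.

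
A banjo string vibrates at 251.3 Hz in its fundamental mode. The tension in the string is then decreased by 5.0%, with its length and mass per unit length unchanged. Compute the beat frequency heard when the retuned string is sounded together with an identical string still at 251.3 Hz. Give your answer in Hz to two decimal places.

For a string, f ∝ √T, so the new frequency is 251.3·√0.950 = 244.9369 Hz.
f_beat = |244.9369 − 251.3| = 6.36 Hz.

6.36 Hz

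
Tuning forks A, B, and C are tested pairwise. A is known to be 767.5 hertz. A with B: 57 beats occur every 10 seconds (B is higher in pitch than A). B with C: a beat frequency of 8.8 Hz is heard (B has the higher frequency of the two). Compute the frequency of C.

A–B: Beat frequency = 57/10 = 5.7 Hz.
B is above A, so f_B = 767.5 + 5.7 = 773.2 Hz.
C is below B, so f_C = 773.2 − 8.8 = 764.4 Hz.

764.4 Hz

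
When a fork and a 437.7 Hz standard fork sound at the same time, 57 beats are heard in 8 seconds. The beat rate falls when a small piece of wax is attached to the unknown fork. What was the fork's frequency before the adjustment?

444.825 Hz

Beat frequency = 57/8 = 7.125 Hz.
|f − 437.7| = 7.125, so the fork was at either 430.575 Hz or 444.825 Hz.
Loading a fork with wax lowers its frequency; the adjustment lowers the fork's frequency.
The beat rate fell, so the adjustment moved the fork toward 437.7 Hz — it must have started above the reference.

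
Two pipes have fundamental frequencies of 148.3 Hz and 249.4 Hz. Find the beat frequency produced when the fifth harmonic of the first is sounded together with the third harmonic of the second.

Fifth harmonic of the first: 5·148.3 = 741.5 Hz.
Third harmonic of the second: 3·249.4 = 748.2 Hz.
f_beat = |741.5 − 748.2| = 6.7 Hz.

6.7 Hz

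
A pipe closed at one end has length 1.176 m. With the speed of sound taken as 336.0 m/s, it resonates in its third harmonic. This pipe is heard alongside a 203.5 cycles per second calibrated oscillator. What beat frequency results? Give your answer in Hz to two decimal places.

10.79 Hz

Closed pipe (odd harmonics): f_n = n·v/(4L) = 3·336.0/(4·1.176) = 214.2857 Hz.
f_beat = |214.2857 − 203.5| = 10.79 Hz.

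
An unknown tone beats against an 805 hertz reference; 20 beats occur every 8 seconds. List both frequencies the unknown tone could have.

Beat frequency = 20/8 = 2.5 Hz.
|f − 805| = 2.5, so f = 805 ± 2.5.

802.5 Hz or 807.5 Hz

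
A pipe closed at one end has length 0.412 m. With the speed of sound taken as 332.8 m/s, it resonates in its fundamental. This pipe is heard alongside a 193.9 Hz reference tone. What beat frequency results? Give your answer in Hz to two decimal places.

Closed pipe (odd harmonics): f_n = n·v/(4L) = 1·332.8/(4·0.412) = 201.9417 Hz.
f_beat = |201.9417 − 193.9| = 8.04 Hz.

8.04 Hz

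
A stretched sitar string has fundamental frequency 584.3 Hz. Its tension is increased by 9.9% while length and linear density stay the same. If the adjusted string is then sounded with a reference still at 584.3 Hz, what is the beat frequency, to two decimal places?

28.24 Hz

For a string, f ∝ √T, so the new frequency is 584.3·√1.099 = 612.5404 Hz.
f_beat = |612.5404 − 584.3| = 28.24 Hz.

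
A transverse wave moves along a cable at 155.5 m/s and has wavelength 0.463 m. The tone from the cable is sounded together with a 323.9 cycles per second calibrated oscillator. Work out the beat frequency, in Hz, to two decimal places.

Source frequency f = v/λ = 155.5/0.463 = 335.8531 Hz.
f_beat = |335.8531 − 323.9| = 11.95 Hz.

11.95 Hz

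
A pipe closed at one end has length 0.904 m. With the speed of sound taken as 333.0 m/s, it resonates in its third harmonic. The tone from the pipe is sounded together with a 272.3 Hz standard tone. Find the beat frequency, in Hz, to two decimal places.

3.97 Hz

Closed pipe (odd harmonics): f_n = n·v/(4L) = 3·333.0/(4·0.904) = 276.2721 Hz.
f_beat = |276.2721 − 272.3| = 3.97 Hz.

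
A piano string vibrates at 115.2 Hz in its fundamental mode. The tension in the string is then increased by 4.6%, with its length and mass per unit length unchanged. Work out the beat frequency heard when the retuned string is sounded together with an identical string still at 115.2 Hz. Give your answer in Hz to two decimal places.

For a string, f ∝ √T, so the new frequency is 115.2·√1.046 = 117.8198 Hz.
f_beat = |117.8198 − 115.2| = 2.62 Hz.

2.62 Hz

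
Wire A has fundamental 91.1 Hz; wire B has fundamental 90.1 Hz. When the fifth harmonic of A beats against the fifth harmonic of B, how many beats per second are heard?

Fifth harmonic of the first: 5·91.1 = 455.5 Hz.
Fifth harmonic of the second: 5·90.1 = 450.5 Hz.
f_beat = |455.5 − 450.5| = 5.0 Hz.

5.0 Hz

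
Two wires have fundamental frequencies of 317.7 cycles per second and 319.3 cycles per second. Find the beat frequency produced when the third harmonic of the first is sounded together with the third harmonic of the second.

Third harmonic of the first: 3·317.7 = 953.1 Hz.
Third harmonic of the second: 3·319.3 = 957.9 Hz.
f_beat = |953.1 − 957.9| = 4.8 Hz.

4.8 Hz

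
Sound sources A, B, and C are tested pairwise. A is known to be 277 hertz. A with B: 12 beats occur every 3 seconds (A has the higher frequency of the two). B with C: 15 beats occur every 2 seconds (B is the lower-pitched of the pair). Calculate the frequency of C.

280.5 Hz

A–B: Beat frequency = 12/3 = 4 Hz.
B is below A, so f_B = 277 − 4 = 273 Hz.
B–C: Beat frequency = 15/2 = 7.5 Hz.
C is above B, so f_C = 273 + 7.5 = 280.5 Hz.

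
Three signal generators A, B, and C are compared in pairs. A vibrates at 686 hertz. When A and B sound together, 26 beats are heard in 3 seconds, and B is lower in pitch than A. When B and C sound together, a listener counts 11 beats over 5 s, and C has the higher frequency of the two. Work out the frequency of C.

A–B: Beat frequency = 26/3 = 8.6667 Hz.
B is below A, so f_B = 686 − 8.6667 = 677.3333 Hz.
B–C: Beat frequency = 11/5 = 2.2 Hz.
C is above B, so f_C = 677.3333 + 2.2 = 679.5333 Hz.

679.5333 Hz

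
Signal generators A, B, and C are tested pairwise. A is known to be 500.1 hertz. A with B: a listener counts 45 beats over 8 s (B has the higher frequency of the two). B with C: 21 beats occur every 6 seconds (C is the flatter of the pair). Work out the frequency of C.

A–B: Beat frequency = 45/8 = 5.625 Hz.
B is above A, so f_B = 500.1 + 5.625 = 505.725 Hz.
B–C: Beat frequency = 21/6 = 3.5 Hz.
C is below B, so f_C = 505.725 − 3.5 = 502.225 Hz.

502.225 Hz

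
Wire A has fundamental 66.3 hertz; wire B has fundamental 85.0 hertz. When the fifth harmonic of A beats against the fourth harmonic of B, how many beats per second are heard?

Fifth harmonic of the first: 5·66.3 = 331.5 Hz.
Fourth harmonic of the second: 4·85.0 = 340.0 Hz.
f_beat = |331.5 − 340.0| = 8.5 Hz.

8.5 Hz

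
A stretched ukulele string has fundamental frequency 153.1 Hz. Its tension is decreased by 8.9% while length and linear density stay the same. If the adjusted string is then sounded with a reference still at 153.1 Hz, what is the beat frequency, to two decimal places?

6.97 Hz

For a string, f ∝ √T, so the new frequency is 153.1·√0.911 = 146.1283 Hz.
f_beat = |146.1283 − 153.1| = 6.97 Hz.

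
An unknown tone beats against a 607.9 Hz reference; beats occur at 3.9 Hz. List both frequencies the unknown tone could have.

|f − 607.9| = 3.9, so f = 607.9 ± 3.9.

604 Hz or 611.8 Hz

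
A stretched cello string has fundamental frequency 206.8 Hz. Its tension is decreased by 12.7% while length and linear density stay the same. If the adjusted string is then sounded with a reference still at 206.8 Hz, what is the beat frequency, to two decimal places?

For a string, f ∝ √T, so the new frequency is 206.8·√0.873 = 193.2225 Hz.
f_beat = |193.2225 − 206.8| = 13.58 Hz.

13.58 Hz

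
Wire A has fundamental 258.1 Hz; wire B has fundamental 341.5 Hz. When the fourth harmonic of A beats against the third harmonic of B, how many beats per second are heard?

Fourth harmonic of the first: 4·258.1 = 1032.4 Hz.
Third harmonic of the second: 3·341.5 = 1024.5 Hz.
f_beat = |1032.4 − 1024.5| = 7.9 Hz.

7.9 Hz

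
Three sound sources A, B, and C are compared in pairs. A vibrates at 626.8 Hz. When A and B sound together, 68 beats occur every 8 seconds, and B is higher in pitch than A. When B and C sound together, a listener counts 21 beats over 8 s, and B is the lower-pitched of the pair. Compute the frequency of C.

A–B: Beat frequency = 68/8 = 8.5 Hz.
B is above A, so f_B = 626.8 + 8.5 = 635.3 Hz.
B–C: Beat frequency = 21/8 = 2.625 Hz.
C is above B, so f_C = 635.3 + 2.625 = 637.925 Hz.

637.925 Hz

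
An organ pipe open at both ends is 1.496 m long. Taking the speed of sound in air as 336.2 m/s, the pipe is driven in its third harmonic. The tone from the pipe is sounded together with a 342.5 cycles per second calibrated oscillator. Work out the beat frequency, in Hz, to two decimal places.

Open pipe: f_n = n·v/(2L) = 3·336.2/(2·1.496) = 337.0989 Hz.
f_beat = |337.0989 − 342.5| = 5.40 Hz.

5.40 Hz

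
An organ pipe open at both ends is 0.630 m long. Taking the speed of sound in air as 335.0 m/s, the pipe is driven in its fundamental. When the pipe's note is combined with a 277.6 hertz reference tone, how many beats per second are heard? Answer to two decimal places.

Open pipe: f_n = n·v/(2L) = 1·335.0/(2·0.630) = 265.8730 Hz.
f_beat = |265.8730 − 277.6| = 11.73 Hz.

11.73 Hz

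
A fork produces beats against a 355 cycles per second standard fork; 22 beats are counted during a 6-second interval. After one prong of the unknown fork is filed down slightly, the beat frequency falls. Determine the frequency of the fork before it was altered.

351.3333 Hz

Beat frequency = 22/6 = 3.6667 Hz.
|f − 355| = 3.6667, so the fork was at either 351.3333 Hz or 358.6667 Hz.
Filing a prong removes mass and raises the fork's frequency; the adjustment raises the fork's frequency.
The beat rate fell, so the adjustment moved the fork toward 355 Hz — it must have started below the reference.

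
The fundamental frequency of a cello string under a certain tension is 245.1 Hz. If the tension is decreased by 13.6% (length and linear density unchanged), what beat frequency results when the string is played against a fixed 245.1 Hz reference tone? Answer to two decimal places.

17.28 Hz

For a string, f ∝ √T, so the new frequency is 245.1·√0.864 = 227.8244 Hz.
f_beat = |227.8244 − 245.1| = 17.28 Hz.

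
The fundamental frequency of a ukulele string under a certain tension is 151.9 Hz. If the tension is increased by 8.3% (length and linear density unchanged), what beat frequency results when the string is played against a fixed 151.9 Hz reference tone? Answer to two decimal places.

6.18 Hz

For a string, f ∝ √T, so the new frequency is 151.9·√1.083 = 158.0782 Hz.
f_beat = |158.0782 − 151.9| = 6.18 Hz.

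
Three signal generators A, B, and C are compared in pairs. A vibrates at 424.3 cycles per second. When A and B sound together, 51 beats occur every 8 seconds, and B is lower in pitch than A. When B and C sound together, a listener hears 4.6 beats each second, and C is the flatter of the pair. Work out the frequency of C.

413.325 Hz

A–B: Beat frequency = 51/8 = 6.375 Hz.
B is below A, so f_B = 424.3 − 6.375 = 417.925 Hz.
C is below B, so f_C = 417.925 − 4.6 = 413.325 Hz.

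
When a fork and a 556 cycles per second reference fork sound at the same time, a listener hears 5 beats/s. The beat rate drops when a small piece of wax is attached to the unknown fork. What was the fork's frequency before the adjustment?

561 Hz

|f − 556| = 5, so the fork was at either 551 Hz or 561 Hz.
Loading a fork with wax lowers its frequency; the adjustment lowers the fork's frequency.
The beat rate fell, so the adjustment moved the fork toward 556 Hz — it must have started above the reference.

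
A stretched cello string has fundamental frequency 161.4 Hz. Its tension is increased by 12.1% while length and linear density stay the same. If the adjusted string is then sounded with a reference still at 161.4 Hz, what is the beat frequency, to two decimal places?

For a string, f ∝ √T, so the new frequency is 161.4·√1.121 = 170.8859 Hz.
f_beat = |170.8859 − 161.4| = 9.49 Hz.

9.49 Hz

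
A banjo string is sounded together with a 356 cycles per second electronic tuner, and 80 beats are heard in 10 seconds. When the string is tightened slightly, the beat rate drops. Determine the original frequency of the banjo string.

348 Hz

Beat frequency = 80/10 = 8 Hz.
|f − 356| = 8, so the banjo string was at either 348 Hz or 364 Hz.
Increasing tension raises a string's frequency; the adjustment raises the banjo string's frequency.
The beat rate fell, so the adjustment moved the banjo string toward 356 Hz — it must have started below the reference.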